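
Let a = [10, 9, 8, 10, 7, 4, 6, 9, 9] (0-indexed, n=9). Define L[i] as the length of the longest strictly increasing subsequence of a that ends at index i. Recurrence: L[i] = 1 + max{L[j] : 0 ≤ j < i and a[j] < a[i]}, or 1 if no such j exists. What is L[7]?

   i    0    1    2    3    4    5    6    7    8
a[i]   10    9    8   10    7    4    6    9    9
L[i]    1    1    1    2    1    1    2    3    3

3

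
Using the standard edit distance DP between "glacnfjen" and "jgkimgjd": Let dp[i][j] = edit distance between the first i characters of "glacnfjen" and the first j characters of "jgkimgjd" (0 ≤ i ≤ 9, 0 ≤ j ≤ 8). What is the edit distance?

8

   ''  j  g  k  i  m  g  j  d
''  0  1  2  3  4  5  6  7  8
 g  1  1  1  2  3  4  5  6  7
 l  2  2  2  2  3  4  5  6  7
 a  3  3  3  3  3  4  5  6  7
 c  4  4  4  4  4  4  5  6  7
 n  5  5  5  5  5  5  5  6  7
 f  6  6  6  6  6  6  6  6  7
 j  7  6  7  7  7  7  7  6  7
 e  8  7  7  8  8  8  8  7  7
 n  9  8  8  8  9  9  9  8  8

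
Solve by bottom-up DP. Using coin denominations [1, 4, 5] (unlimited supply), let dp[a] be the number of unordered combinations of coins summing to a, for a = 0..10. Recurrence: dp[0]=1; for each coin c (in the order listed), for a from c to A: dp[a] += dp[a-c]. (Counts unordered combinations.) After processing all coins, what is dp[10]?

after  coin     0     1     2     3     4     5     6     7     8     9    10
          1     1     1     1     1     1     1     1     1     1     1     1
          4     1     1     1     1     2     2     2     2     3     3     3
          5     1     1     1     1     2     3     3     3     4     5     6

6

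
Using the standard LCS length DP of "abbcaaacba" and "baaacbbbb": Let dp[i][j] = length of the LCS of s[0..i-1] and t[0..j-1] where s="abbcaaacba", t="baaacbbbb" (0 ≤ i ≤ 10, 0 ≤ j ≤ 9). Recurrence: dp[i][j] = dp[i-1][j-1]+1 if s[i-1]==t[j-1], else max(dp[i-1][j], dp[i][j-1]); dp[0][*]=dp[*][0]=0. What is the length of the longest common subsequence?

   ''  b  a  a  a  c  b  b  b  b
''  0  0  0  0  0  0  0  0  0  0
 a  0  0  1  1  1  1  1  1  1  1
 b  0  1  1  1  1  1  2  2  2  2
 b  0  1  1  1  1  1  2  3  3  3
 c  0  1  1  1  1  2  2  3  3  3
 a  0  1  2  2  2  2  2  3  3  3
 a  0  1  2  3  3  3  3  3  3  3
 a  0  1  2  3  4  4  4  4  4  4
 c  0  1  2  3  4  5  5  5  5  5
 b  0  1  2  3  4  5  6  6  6  6
 a  0  1  2  3  4  5  6  6  6  6

6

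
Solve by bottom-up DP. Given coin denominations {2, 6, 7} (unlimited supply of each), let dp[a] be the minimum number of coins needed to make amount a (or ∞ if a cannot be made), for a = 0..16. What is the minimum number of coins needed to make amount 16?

 a  0  1  2  3  4  5  6  7  8  9 10 11 12 13 14 15 16
dp  0  -  1  -  2  -  1  1  2  2  3  3  2  2  2  3  3
(- denotes ∞ / unreachable)

3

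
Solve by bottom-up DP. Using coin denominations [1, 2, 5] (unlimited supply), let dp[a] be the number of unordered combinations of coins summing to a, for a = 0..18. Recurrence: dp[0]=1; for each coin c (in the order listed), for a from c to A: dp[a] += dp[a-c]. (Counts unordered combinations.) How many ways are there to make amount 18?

24

after  coin     0     1     2     3     4     5     6     7     8     9    10    11    12    13    14    15    16    17    18
          1     1     1     1     1     1     1     1     1     1     1     1     1     1     1     1     1     1     1     1
          2     1     1     2     2     3     3     4     4     5     5     6     6     7     7     8     8     9     9    10
          5     1     1     2     2     3     4     5     6     7     8    10    11    13    14    16    18    20    22    24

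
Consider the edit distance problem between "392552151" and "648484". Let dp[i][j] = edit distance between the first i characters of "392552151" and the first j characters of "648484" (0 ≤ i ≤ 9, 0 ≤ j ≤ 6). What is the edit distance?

   ''  6  4  8  4  8  4
''  0  1  2  3  4  5  6
 3  1  1  2  3  4  5  6
 9  2  2  2  3  4  5  6
 2  3  3  3  3  4  5  6
 5  4  4  4  4  4  5  6
 5  5  5  5  5  5  5  6
 2  6  6  6  6  6  6  6
 1  7  7  7  7  7  7  7
 5  8  8  8  8  8  8  8
 1  9  9  9  9  9  9  9

9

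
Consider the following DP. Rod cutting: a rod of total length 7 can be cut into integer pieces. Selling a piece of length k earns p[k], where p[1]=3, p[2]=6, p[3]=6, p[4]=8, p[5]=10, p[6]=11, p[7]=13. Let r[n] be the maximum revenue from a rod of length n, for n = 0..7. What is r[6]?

18

   n    0    1    2    3    4    5    6    7
r[n]    0    3    6    9   12   15   18   21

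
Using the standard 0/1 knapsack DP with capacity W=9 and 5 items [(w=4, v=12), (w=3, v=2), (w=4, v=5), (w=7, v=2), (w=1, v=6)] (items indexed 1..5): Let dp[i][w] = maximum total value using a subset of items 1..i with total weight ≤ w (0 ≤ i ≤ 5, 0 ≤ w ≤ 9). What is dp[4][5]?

i\w   0   1   2   3   4   5   6   7   8   9
  0   0   0   0   0   0   0   0   0   0   0
  1   0   0   0   0  12  12  12  12  12  12
  2   0   0   0   2  12  12  12  14  14  14
  3   0   0   0   2  12  12  12  14  17  17
  4   0   0   0   2  12  12  12  14  17  17
  5   0   6   6   6  12  18  18  18  20  23

12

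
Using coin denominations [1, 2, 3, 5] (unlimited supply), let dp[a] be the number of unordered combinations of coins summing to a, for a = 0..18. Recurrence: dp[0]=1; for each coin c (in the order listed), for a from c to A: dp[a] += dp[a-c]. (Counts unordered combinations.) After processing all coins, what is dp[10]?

20

after  coin     0     1     2     3     4     5     6     7     8     9    10    11    12    13    14    15    16    17    18
          1     1     1     1     1     1     1     1     1     1     1     1     1     1     1     1     1     1     1     1
          2     1     1     2     2     3     3     4     4     5     5     6     6     7     7     8     8     9     9    10
          3     1     1     2     3     4     5     7     8    10    12    14    16    19    21    24    27    30    33    37
          5     1     1     2     3     4     6     8    10    13    16    20    24    29    34    40    47    54    62    71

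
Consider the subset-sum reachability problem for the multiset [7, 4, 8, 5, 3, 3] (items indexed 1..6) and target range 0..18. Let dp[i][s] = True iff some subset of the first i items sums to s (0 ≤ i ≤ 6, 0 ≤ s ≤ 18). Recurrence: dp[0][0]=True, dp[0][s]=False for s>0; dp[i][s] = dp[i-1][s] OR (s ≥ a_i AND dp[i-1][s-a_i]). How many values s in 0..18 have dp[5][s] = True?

i\s   0   1   2   3   4   5   6   7   8   9  10  11  12  13  14  15  16  17  18
  0   T   F   F   F   F   F   F   F   F   F   F   F   F   F   F   F   F   F   F
  1   T   F   F   F   F   F   F   T   F   F   F   F   F   F   F   F   F   F   F
  2   T   F   F   F   T   F   F   T   F   F   F   T   F   F   F   F   F   F   F
  3   T   F   F   F   T   F   F   T   T   F   F   T   T   F   F   T   F   F   F
  4   T   F   F   F   T   T   F   T   T   T   F   T   T   T   F   T   T   T   F
  5   T   F   F   T   T   T   F   T   T   T   T   T   T   T   T   T   T   T   T
  6   T   F   F   T   T   T   T   T   T   T   T   T   T   T   T   T   T   T   T

16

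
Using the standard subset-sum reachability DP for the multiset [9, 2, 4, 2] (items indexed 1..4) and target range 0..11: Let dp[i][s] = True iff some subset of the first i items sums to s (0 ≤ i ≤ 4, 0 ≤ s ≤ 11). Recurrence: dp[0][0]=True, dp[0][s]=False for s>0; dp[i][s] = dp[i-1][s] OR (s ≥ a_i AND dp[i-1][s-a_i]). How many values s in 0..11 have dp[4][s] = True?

7

i\s   0   1   2   3   4   5   6   7   8   9  10  11
  0   T   F   F   F   F   F   F   F   F   F   F   F
  1   T   F   F   F   F   F   F   F   F   T   F   F
  2   T   F   T   F   F   F   F   F   F   T   F   T
  3   T   F   T   F   T   F   T   F   F   T   F   T
  4   T   F   T   F   T   F   T   F   T   T   F   T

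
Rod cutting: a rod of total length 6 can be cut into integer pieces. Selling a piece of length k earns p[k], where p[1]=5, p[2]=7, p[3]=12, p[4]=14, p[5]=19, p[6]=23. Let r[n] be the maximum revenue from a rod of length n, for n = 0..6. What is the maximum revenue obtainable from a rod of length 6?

30

   n    0    1    2    3    4    5    6
r[n]    0    5   10   15   20   25   30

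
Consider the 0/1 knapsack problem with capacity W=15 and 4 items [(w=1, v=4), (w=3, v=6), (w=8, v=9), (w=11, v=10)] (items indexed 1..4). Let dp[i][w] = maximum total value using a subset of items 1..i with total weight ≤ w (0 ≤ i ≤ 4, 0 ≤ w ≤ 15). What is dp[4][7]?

i\w   0   1   2   3   4   5   6   7   8   9  10  11  12  13  14  15
  0   0   0   0   0   0   0   0   0   0   0   0   0   0   0   0   0
  1   0   4   4   4   4   4   4   4   4   4   4   4   4   4   4   4
  2   0   4   4   6  10  10  10  10  10  10  10  10  10  10  10  10
  3   0   4   4   6  10  10  10  10  10  13  13  15  19  19  19  19
  4   0   4   4   6  10  10  10  10  10  13  13  15  19  19  19  20

10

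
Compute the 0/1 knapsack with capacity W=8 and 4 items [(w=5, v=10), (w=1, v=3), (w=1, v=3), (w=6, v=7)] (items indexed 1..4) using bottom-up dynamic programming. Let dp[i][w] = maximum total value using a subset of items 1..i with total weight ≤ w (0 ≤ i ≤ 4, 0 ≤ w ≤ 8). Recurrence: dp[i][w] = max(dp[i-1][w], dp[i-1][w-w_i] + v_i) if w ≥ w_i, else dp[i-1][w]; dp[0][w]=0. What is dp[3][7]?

i\w   0   1   2   3   4   5   6   7   8
  0   0   0   0   0   0   0   0   0   0
  1   0   0   0   0   0  10  10  10  10
  2   0   3   3   3   3  10  13  13  13
  3   0   3   6   6   6  10  13  16  16
  4   0   3   6   6   6  10  13  16  16

16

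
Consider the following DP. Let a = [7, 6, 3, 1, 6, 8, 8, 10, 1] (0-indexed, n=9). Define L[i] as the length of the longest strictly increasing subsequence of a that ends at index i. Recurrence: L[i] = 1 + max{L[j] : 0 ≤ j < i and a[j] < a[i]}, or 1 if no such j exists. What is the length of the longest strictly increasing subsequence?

   i    0    1    2    3    4    5    6    7    8
a[i]    7    6    3    1    6    8    8   10    1
L[i]    1    1    1    1    2    3    3    4    1

4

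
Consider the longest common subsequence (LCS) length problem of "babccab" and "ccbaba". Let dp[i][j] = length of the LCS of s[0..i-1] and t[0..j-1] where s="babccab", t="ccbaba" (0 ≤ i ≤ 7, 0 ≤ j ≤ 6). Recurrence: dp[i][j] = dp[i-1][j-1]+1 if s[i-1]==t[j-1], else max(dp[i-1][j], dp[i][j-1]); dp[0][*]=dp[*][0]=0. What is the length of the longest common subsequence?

4

   ''  c  c  b  a  b  a
''  0  0  0  0  0  0  0
 b  0  0  0  1  1  1  1
 a  0  0  0  1  2  2  2
 b  0  0  0  1  2  3  3
 c  0  1  1  1  2  3  3
 c  0  1  2  2  2  3  3
 a  0  1  2  2  3  3  4
 b  0  1  2  3  3  4  4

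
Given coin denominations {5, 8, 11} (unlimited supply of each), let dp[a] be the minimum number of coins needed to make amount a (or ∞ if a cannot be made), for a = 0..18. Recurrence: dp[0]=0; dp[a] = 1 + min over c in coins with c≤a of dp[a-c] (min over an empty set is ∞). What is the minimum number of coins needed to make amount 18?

 a  0  1  2  3  4  5  6  7  8  9 10 11 12 13 14 15 16 17 18
dp  0  -  -  -  -  1  -  -  1  -  2  1  -  2  -  3  2  -  3
(- denotes ∞ / unreachable)

3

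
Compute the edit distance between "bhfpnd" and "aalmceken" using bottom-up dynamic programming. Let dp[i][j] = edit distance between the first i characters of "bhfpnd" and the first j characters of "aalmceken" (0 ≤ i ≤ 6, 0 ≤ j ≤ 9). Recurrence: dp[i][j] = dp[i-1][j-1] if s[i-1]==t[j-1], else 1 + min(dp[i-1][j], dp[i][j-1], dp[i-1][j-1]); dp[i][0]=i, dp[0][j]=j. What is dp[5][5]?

5

   ''  a  a  l  m  c  e  k  e  n
''  0  1  2  3  4  5  6  7  8  9
 b  1  1  2  3  4  5  6  7  8  9
 h  2  2  2  3  4  5  6  7  8  9
 f  3  3  3  3  4  5  6  7  8  9
 p  4  4  4  4  4  5  6  7  8  9
 n  5  5  5  5  5  5  6  7  8  8
 d  6  6  6  6  6  6  6  7  8  9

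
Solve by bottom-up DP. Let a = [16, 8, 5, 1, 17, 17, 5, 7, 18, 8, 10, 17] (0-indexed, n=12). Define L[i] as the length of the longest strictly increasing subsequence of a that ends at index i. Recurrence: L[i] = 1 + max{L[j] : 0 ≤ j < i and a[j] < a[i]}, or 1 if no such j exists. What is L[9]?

   i    0    1    2    3    4    5    6    7    8    9   10   11
a[i]   16    8    5    1   17   17    5    7   18    8   10   17
L[i]    1    1    1    1    2    2    2    3    4    4    5    6

4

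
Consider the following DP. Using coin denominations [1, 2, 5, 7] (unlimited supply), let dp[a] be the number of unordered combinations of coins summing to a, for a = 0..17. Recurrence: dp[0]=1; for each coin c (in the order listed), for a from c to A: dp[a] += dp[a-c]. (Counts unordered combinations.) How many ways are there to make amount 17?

after  coin     0     1     2     3     4     5     6     7     8     9    10    11    12    13    14    15    16    17
          1     1     1     1     1     1     1     1     1     1     1     1     1     1     1     1     1     1     1
          2     1     1     2     2     3     3     4     4     5     5     6     6     7     7     8     8     9     9
          5     1     1     2     2     3     4     5     6     7     8    10    11    13    14    16    18    20    22
          7     1     1     2     2     3     4     5     7     8    10    12    14    17    19    23    26    30    34

34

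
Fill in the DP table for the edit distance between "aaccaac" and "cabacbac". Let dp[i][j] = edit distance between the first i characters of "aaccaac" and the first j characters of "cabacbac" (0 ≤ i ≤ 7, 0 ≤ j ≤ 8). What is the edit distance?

   ''  c  a  b  a  c  b  a  c
''  0  1  2  3  4  5  6  7  8
 a  1  1  1  2  3  4  5  6  7
 a  2  2  1  2  2  3  4  5  6
 c  3  2  2  2  3  2  3  4  5
 c  4  3  3  3  3  3  3  4  4
 a  5  4  3  4  3  4  4  3  4
 a  6  5  4  4  4  4  5  4  4
 c  7  6  5  5  5  4  5  5  4

4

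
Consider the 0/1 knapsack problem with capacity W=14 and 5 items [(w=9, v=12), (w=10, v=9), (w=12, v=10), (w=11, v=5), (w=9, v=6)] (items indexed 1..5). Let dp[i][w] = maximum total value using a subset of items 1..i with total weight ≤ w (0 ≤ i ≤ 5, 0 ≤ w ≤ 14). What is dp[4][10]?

12

i\w   0   1   2   3   4   5   6   7   8   9  10  11  12  13  14
  0   0   0   0   0   0   0   0   0   0   0   0   0   0   0   0
  1   0   0   0   0   0   0   0   0   0  12  12  12  12  12  12
  2   0   0   0   0   0   0   0   0   0  12  12  12  12  12  12
  3   0   0   0   0   0   0   0   0   0  12  12  12  12  12  12
  4   0   0   0   0   0   0   0   0   0  12  12  12  12  12  12
  5   0   0   0   0   0   0   0   0   0  12  12  12  12  12  12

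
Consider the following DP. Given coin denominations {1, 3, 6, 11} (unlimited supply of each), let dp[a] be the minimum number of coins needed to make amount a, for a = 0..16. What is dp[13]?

 a  0  1  2  3  4  5  6  7  8  9 10 11 12 13 14 15 16
dp  0  1  2  1  2  3  1  2  3  2  3  1  2  3  2  3  4

3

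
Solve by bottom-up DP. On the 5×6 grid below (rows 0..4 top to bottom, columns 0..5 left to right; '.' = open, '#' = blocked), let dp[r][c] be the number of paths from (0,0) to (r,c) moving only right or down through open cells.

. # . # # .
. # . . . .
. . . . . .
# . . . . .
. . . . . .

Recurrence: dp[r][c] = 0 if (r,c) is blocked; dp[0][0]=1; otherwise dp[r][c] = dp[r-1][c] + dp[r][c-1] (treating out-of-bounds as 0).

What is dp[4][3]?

r\c   0   1   2   3   4   5
  0   1   0   0   0   0   0
  1   1   0   0   0   0   0
  2   1   1   1   1   1   1
  3   0   1   2   3   4   5
  4   0   1   3   6  10  15

6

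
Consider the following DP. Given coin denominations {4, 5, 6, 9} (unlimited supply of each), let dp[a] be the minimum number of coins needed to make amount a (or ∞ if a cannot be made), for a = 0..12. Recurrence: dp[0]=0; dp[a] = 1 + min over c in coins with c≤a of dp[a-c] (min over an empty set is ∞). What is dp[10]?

2

 a  0  1  2  3  4  5  6  7  8  9 10 11 12
dp  0  -  -  -  1  1  1  -  2  1  2  2  2
(- denotes ∞ / unreachable)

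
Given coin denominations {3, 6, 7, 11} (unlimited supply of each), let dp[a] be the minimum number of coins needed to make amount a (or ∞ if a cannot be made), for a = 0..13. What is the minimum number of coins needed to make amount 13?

 a  0  1  2  3  4  5  6  7  8  9 10 11 12 13
dp  0  -  -  1  -  -  1  1  -  2  2  1  2  2
(- denotes ∞ / unreachable)

2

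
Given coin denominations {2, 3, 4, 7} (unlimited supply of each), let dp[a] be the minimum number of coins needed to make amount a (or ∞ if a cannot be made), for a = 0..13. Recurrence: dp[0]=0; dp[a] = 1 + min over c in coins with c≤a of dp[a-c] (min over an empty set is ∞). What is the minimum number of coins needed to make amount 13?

 a  0  1  2  3  4  5  6  7  8  9 10 11 12 13
dp  0  -  1  1  1  2  2  1  2  2  2  2  3  3
(- denotes ∞ / unreachable)

3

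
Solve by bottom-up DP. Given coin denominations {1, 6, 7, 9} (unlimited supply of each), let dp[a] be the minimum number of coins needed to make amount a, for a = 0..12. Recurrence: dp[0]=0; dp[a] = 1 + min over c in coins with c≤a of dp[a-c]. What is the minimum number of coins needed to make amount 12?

 a  0  1  2  3  4  5  6  7  8  9 10 11 12
dp  0  1  2  3  4  5  1  1  2  1  2  3  2

2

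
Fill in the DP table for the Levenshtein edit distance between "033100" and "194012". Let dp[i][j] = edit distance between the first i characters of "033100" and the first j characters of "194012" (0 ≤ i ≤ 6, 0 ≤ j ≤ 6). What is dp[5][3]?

5

   ''  1  9  4  0  1  2
''  0  1  2  3  4  5  6
 0  1  1  2  3  3  4  5
 3  2  2  2  3  4  4  5
 3  3  3  3  3  4  5  5
 1  4  3  4  4  4  4  5
 0  5  4  4  5  4  5  5
 0  6  5  5  5  5  5  6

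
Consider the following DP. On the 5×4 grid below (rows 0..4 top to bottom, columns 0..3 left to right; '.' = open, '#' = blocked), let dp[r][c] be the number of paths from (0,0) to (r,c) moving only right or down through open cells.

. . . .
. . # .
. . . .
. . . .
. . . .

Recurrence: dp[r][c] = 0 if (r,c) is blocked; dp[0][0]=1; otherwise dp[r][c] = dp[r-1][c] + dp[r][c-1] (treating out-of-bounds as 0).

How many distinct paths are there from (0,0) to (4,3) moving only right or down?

r\c   0   1   2   3
  0   1   1   1   1
  1   1   2   0   1
  2   1   3   3   4
  3   1   4   7  11
  4   1   5  12  23

23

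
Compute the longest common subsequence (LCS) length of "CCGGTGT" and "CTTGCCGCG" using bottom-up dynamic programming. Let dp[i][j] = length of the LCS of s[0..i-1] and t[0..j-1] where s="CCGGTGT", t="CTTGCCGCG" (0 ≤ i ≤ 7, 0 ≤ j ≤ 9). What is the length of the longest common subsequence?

   ''  C  T  T  G  C  C  G  C  G
''  0  0  0  0  0  0  0  0  0  0
 C  0  1  1  1  1  1  1  1  1  1
 C  0  1  1  1  1  2  2  2  2  2
 G  0  1  1  1  2  2  2  3  3  3
 G  0  1  1  1  2  2  2  3  3  4
 T  0  1  2  2  2  2  2  3  3  4
 G  0  1  2  2  3  3  3  3  3  4
 T  0  1  2  3  3  3  3  3  3  4

4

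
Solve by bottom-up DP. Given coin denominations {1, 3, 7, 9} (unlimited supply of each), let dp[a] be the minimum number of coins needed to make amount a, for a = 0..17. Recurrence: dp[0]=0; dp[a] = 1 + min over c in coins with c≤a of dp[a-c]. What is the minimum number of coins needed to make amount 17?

 a  0  1  2  3  4  5  6  7  8  9 10 11 12 13 14 15 16 17
dp  0  1  2  1  2  3  2  1  2  1  2  3  2  3  2  3  2  3

3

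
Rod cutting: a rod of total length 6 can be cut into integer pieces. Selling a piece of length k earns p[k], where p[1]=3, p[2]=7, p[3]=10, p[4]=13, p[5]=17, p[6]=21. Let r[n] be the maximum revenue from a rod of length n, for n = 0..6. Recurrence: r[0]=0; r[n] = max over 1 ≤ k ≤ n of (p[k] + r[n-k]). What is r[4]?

14

   n    0    1    2    3    4    5    6
r[n]    0    3    7   10   14   17   21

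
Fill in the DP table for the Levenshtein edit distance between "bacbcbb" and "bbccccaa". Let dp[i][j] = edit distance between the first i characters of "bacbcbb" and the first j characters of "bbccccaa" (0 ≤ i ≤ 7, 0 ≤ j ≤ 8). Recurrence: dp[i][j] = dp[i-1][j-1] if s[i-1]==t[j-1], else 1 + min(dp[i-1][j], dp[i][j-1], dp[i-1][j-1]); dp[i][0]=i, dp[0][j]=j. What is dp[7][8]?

5

   ''  b  b  c  c  c  c  a  a
''  0  1  2  3  4  5  6  7  8
 b  1  0  1  2  3  4  5  6  7
 a  2  1  1  2  3  4  5  5  6
 c  3  2  2  1  2  3  4  5  6
 b  4  3  2  2  2  3  4  5  6
 c  5  4  3  2  2  2  3  4  5
 b  6  5  4  3  3  3  3  4  5
 b  7  6  5  4  4  4  4  4  5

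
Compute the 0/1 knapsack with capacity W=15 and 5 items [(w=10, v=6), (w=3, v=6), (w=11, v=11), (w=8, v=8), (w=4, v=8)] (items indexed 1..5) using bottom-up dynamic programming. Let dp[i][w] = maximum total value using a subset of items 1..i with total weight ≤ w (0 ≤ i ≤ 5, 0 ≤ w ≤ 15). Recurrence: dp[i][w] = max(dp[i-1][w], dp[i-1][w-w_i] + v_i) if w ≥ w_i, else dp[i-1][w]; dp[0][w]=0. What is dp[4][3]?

i\w   0   1   2   3   4   5   6   7   8   9  10  11  12  13  14  15
  0   0   0   0   0   0   0   0   0   0   0   0   0   0   0   0   0
  1   0   0   0   0   0   0   0   0   0   0   6   6   6   6   6   6
  2   0   0   0   6   6   6   6   6   6   6   6   6   6  12  12  12
  3   0   0   0   6   6   6   6   6   6   6   6  11  11  12  17  17
  4   0   0   0   6   6   6   6   6   8   8   8  14  14  14  17  17
  5   0   0   0   6   8   8   8  14  14  14  14  14  16  16  17  22

6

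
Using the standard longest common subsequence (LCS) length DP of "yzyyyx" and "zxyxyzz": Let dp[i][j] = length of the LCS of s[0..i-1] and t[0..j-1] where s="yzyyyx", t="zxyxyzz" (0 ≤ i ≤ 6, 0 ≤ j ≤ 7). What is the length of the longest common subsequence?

3

   ''  z  x  y  x  y  z  z
''  0  0  0  0  0  0  0  0
 y  0  0  0  1  1  1  1  1
 z  0  1  1  1  1  1  2  2
 y  0  1  1  2  2  2  2  2
 y  0  1  1  2  2  3  3  3
 y  0  1  1  2  2  3  3  3
 x  0  1  2  2  3  3  3  3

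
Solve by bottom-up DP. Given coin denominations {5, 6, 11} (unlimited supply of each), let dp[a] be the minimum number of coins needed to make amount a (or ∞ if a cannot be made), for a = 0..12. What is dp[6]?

 a  0  1  2  3  4  5  6  7  8  9 10 11 12
dp  0  -  -  -  -  1  1  -  -  -  2  1  2
(- denotes ∞ / unreachable)

1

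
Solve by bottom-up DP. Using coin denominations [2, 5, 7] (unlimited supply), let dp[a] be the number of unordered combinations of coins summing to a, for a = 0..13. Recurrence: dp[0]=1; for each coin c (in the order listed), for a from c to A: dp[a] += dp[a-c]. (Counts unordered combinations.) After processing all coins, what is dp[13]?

2

after  coin     0     1     2     3     4     5     6     7     8     9    10    11    12    13
          2     1     0     1     0     1     0     1     0     1     0     1     0     1     0
          5     1     0     1     0     1     1     1     1     1     1     2     1     2     1
          7     1     0     1     0     1     1     1     2     1     2     2     2     3     2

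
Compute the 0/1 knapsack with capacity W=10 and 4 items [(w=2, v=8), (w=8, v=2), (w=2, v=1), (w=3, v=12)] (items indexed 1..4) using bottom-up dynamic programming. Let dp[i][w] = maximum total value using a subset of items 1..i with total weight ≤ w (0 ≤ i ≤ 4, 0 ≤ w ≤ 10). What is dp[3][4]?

9

i\w   0   1   2   3   4   5   6   7   8   9  10
  0   0   0   0   0   0   0   0   0   0   0   0
  1   0   0   8   8   8   8   8   8   8   8   8
  2   0   0   8   8   8   8   8   8   8   8  10
  3   0   0   8   8   9   9   9   9   9   9  10
  4   0   0   8  12  12  20  20  21  21  21  21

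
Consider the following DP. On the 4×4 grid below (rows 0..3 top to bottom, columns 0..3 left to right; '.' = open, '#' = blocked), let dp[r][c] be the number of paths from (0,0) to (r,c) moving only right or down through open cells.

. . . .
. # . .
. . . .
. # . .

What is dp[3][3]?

r\c   0   1   2   3
  0   1   1   1   1
  1   1   0   1   2
  2   1   1   2   4
  3   1   0   2   6

6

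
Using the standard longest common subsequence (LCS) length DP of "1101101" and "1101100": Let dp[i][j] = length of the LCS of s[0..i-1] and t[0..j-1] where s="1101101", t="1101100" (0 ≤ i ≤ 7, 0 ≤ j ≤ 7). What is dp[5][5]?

   ''  1  1  0  1  1  0  0
''  0  0  0  0  0  0  0  0
 1  0  1  1  1  1  1  1  1
 1  0  1  2  2  2  2  2  2
 0  0  1  2  3  3  3  3  3
 1  0  1  2  3  4  4  4  4
 1  0  1  2  3  4  5  5  5
 0  0  1  2  3  4  5  6  6
 1  0  1  2  3  4  5  6  6

5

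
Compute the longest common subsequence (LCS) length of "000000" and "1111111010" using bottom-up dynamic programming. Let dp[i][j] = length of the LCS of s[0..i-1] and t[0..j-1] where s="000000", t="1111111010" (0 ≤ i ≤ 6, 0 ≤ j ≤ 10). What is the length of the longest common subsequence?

2

   ''  1  1  1  1  1  1  1  0  1  0
''  0  0  0  0  0  0  0  0  0  0  0
 0  0  0  0  0  0  0  0  0  1  1  1
 0  0  0  0  0  0  0  0  0  1  1  2
 0  0  0  0  0  0  0  0  0  1  1  2
 0  0  0  0  0  0  0  0  0  1  1  2
 0  0  0  0  0  0  0  0  0  1  1  2
 0  0  0  0  0  0  0  0  0  1  1  2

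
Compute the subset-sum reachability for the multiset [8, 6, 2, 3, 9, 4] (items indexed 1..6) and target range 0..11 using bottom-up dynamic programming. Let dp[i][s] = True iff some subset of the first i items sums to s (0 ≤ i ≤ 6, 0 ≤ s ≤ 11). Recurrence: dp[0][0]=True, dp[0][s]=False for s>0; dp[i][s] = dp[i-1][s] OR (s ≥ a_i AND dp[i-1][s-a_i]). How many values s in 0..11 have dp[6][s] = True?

i\s   0   1   2   3   4   5   6   7   8   9  10  11
  0   T   F   F   F   F   F   F   F   F   F   F   F
  1   T   F   F   F   F   F   F   F   T   F   F   F
  2   T   F   F   F   F   F   T   F   T   F   F   F
  3   T   F   T   F   F   F   T   F   T   F   T   F
  4   T   F   T   T   F   T   T   F   T   T   T   T
  5   T   F   T   T   F   T   T   F   T   T   T   T
  6   T   F   T   T   T   T   T   T   T   T   T   T

11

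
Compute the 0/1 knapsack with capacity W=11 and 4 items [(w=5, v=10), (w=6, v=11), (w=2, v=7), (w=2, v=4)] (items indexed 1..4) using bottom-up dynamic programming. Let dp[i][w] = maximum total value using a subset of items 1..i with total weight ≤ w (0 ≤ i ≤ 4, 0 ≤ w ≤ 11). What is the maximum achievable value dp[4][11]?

i\w   0   1   2   3   4   5   6   7   8   9  10  11
  0   0   0   0   0   0   0   0   0   0   0   0   0
  1   0   0   0   0   0  10  10  10  10  10  10  10
  2   0   0   0   0   0  10  11  11  11  11  11  21
  3   0   0   7   7   7  10  11  17  18  18  18  21
  4   0   0   7   7  11  11  11  17  18  21  22  22

22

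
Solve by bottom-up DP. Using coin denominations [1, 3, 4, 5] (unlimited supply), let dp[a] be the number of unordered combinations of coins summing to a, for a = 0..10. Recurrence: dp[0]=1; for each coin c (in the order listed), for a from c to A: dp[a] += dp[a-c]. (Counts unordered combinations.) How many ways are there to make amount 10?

after  coin     0     1     2     3     4     5     6     7     8     9    10
          1     1     1     1     1     1     1     1     1     1     1     1
          3     1     1     1     2     2     2     3     3     3     4     4
          4     1     1     1     2     3     3     4     5     6     7     8
          5     1     1     1     2     3     4     5     6     8    10    12

12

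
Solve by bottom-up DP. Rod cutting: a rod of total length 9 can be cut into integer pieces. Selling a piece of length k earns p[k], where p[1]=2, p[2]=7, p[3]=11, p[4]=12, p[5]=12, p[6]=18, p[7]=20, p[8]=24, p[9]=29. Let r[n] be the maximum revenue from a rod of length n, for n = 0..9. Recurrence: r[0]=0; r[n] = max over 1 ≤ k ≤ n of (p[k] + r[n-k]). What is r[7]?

25

   n    0    1    2    3    4    5    6    7    8    9
r[n]    0    2    7   11   14   18   22   25   29   33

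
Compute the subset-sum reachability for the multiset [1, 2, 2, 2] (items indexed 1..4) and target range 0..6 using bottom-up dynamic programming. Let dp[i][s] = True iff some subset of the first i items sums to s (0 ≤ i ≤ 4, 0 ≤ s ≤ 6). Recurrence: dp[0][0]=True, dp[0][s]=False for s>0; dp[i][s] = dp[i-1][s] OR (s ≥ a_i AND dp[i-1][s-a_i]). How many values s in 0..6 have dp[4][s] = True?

7

i\s   0   1   2   3   4   5   6
  0   T   F   F   F   F   F   F
  1   T   T   F   F   F   F   F
  2   T   T   T   T   F   F   F
  3   T   T   T   T   T   T   F
  4   T   T   T   T   T   T   T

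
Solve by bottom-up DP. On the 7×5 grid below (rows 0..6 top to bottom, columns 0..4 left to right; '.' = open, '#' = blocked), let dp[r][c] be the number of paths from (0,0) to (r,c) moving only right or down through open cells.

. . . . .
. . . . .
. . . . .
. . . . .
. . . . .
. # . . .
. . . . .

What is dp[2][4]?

r\c   0   1   2   3   4
  0   1   1   1   1   1
  1   1   2   3   4   5
  2   1   3   6  10  15
  3   1   4  10  20  35
  4   1   5  15  35  70
  5   1   0  15  50 120
  6   1   1  16  66 186

15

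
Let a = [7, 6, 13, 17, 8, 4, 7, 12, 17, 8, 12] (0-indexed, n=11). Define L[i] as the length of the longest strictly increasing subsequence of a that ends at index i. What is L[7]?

3

   i    0    1    2    3    4    5    6    7    8    9   10
a[i]    7    6   13   17    8    4    7   12   17    8   12
L[i]    1    1    2    3    2    1    2    3    4    3    4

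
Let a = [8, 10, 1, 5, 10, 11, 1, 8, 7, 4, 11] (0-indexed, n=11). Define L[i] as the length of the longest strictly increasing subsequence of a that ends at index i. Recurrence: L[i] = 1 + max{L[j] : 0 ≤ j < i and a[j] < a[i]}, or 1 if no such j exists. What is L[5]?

   i    0    1    2    3    4    5    6    7    8    9   10
a[i]    8   10    1    5   10   11    1    8    7    4   11
L[i]    1    2    1    2    3    4    1    3    3    2    4

4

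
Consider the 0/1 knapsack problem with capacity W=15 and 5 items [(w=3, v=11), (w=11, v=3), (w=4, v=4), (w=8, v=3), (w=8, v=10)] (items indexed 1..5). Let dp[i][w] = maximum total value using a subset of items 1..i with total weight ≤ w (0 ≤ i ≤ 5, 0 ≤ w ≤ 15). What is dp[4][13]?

15

i\w   0   1   2   3   4   5   6   7   8   9  10  11  12  13  14  15
  0   0   0   0   0   0   0   0   0   0   0   0   0   0   0   0   0
  1   0   0   0  11  11  11  11  11  11  11  11  11  11  11  11  11
  2   0   0   0  11  11  11  11  11  11  11  11  11  11  11  14  14
  3   0   0   0  11  11  11  11  15  15  15  15  15  15  15  15  15
  4   0   0   0  11  11  11  11  15  15  15  15  15  15  15  15  18
  5   0   0   0  11  11  11  11  15  15  15  15  21  21  21  21  25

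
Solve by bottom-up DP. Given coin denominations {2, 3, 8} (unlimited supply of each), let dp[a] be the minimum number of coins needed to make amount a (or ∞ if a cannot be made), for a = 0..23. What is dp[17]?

 a  0  1  2  3  4  5  6  7  8  9 10 11 12 13 14 15 16 17 18 19 20 21 22 23
dp  0  -  1  1  2  2  2  3  1  3  2  2  3  3  3  4  2  4  3  3  4  4  4  5
(- denotes ∞ / unreachable)

4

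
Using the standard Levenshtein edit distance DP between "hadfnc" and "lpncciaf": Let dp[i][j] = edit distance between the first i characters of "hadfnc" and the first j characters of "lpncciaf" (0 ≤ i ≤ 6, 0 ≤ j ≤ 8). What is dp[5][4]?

5

   ''  l  p  n  c  c  i  a  f
''  0  1  2  3  4  5  6  7  8
 h  1  1  2  3  4  5  6  7  8
 a  2  2  2  3  4  5  6  6  7
 d  3  3  3  3  4  5  6  7  7
 f  4  4  4  4  4  5  6  7  7
 n  5  5  5  4  5  5  6  7  8
 c  6  6  6  5  4  5  6  7  8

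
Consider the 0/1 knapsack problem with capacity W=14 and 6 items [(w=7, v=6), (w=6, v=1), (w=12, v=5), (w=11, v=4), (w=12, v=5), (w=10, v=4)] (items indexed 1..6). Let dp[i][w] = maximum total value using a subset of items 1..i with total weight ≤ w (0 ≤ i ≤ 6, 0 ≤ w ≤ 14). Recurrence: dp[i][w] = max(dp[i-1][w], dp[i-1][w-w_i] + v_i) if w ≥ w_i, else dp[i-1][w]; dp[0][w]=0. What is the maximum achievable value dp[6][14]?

7

i\w   0   1   2   3   4   5   6   7   8   9  10  11  12  13  14
  0   0   0   0   0   0   0   0   0   0   0   0   0   0   0   0
  1   0   0   0   0   0   0   0   6   6   6   6   6   6   6   6
  2   0   0   0   0   0   0   1   6   6   6   6   6   6   7   7
  3   0   0   0   0   0   0   1   6   6   6   6   6   6   7   7
  4   0   0   0   0   0   0   1   6   6   6   6   6   6   7   7
  5   0   0   0   0   0   0   1   6   6   6   6   6   6   7   7
  6   0   0   0   0   0   0   1   6   6   6   6   6   6   7   7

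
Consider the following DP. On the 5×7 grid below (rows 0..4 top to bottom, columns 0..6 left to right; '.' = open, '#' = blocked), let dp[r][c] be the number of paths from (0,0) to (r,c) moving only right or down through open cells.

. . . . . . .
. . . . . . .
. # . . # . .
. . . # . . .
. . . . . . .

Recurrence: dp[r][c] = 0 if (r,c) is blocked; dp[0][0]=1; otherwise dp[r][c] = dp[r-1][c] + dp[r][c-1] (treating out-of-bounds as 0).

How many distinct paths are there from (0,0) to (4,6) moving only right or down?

31

r\c   0   1   2   3   4   5   6
  0   1   1   1   1   1   1   1
  1   1   2   3   4   5   6   7
  2   1   0   3   7   0   6  13
  3   1   1   4   0   0   6  19
  4   1   2   6   6   6  12  31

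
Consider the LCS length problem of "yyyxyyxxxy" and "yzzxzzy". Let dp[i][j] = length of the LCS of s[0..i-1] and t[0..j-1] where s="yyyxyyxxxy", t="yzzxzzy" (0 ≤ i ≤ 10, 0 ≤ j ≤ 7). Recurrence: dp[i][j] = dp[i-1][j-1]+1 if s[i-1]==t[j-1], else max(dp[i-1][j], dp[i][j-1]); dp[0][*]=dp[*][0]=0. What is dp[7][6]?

2

   ''  y  z  z  x  z  z  y
''  0  0  0  0  0  0  0  0
 y  0  1  1  1  1  1  1  1
 y  0  1  1  1  1  1  1  2
 y  0  1  1  1  1  1  1  2
 x  0  1  1  1  2  2  2  2
 y  0  1  1  1  2  2  2  3
 y  0  1  1  1  2  2  2  3
 x  0  1  1  1  2  2  2  3
 x  0  1  1  1  2  2  2  3
 x  0  1  1  1  2  2  2  3
 y  0  1  1  1  2  2  2  3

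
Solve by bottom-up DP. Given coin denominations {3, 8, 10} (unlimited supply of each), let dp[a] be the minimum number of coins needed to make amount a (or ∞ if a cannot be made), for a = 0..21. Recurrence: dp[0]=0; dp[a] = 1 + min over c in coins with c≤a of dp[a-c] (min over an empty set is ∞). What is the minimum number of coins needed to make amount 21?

3

 a  0  1  2  3  4  5  6  7  8  9 10 11 12 13 14 15 16 17 18 19 20 21
dp  0  -  -  1  -  -  2  -  1  3  1  2  4  2  3  5  2  4  2  3  2  3
(- denotes ∞ / unreachable)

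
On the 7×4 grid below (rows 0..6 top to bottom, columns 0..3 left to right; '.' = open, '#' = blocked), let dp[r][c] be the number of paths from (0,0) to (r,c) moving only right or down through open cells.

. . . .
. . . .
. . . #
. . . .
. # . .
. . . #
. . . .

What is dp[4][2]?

10

r\c   0   1   2   3
  0   1   1   1   1
  1   1   2   3   4
  2   1   3   6   0
  3   1   4  10  10
  4   1   0  10  20
  5   1   1  11   0
  6   1   2  13  13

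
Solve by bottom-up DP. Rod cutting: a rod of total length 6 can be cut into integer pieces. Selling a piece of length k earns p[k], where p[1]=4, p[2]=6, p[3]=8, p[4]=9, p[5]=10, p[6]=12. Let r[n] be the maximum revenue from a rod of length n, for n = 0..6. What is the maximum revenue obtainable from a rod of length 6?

24

   n    0    1    2    3    4    5    6
r[n]    0    4    8   12   16   20   24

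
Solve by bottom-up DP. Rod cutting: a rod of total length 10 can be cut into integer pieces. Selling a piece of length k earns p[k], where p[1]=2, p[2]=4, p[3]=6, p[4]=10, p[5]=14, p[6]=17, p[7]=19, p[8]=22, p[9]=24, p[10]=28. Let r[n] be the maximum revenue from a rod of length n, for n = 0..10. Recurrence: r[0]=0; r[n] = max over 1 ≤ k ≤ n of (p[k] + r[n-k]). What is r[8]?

22

   n    0    1    2    3    4    5    6    7    8    9   10
r[n]    0    2    4    6   10   14   17   19   22   24   28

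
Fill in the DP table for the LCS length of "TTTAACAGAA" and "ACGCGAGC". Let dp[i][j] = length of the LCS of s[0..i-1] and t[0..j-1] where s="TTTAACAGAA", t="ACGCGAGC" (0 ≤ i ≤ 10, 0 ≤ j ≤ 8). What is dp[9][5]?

3

   ''  A  C  G  C  G  A  G  C
''  0  0  0  0  0  0  0  0  0
 T  0  0  0  0  0  0  0  0  0
 T  0  0  0  0  0  0  0  0  0
 T  0  0  0  0  0  0  0  0  0
 A  0  1  1  1  1  1  1  1  1
 A  0  1  1  1  1  1  2  2  2
 C  0  1  2  2  2  2  2  2  3
 A  0  1  2  2  2  2  3  3  3
 G  0  1  2  3  3  3  3  4  4
 A  0  1  2  3  3  3  4  4  4
 A  0  1  2  3  3  3  4  4  4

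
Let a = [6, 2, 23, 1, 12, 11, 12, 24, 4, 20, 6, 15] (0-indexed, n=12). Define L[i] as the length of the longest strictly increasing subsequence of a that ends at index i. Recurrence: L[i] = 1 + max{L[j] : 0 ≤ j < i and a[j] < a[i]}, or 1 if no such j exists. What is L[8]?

   i    0    1    2    3    4    5    6    7    8    9   10   11
a[i]    6    2   23    1   12   11   12   24    4   20    6   15
L[i]    1    1    2    1    2    2    3    4    2    4    3    4

2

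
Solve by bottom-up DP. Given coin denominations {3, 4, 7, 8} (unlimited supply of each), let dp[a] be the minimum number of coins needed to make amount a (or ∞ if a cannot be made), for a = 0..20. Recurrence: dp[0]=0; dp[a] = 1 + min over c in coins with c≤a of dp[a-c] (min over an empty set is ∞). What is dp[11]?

2

 a  0  1  2  3  4  5  6  7  8  9 10 11 12 13 14 15 16 17 18 19 20
dp  0  -  -  1  1  -  2  1  1  3  2  2  2  3  2  2  2  3  3  3  3
(- denotes ∞ / unreachable)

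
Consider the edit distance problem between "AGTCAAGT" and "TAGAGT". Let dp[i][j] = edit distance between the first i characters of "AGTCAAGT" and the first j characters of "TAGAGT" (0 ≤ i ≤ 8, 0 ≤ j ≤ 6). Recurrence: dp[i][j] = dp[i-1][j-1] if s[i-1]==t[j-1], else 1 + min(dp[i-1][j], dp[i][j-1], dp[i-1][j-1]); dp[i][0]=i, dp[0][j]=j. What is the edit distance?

4

   ''  T  A  G  A  G  T
''  0  1  2  3  4  5  6
 A  1  1  1  2  3  4  5
 G  2  2  2  1  2  3  4
 T  3  2  3  2  2  3  3
 C  4  3  3  3  3  3  4
 A  5  4  3  4  3  4  4
 A  6  5  4  4  4  4  5
 G  7  6  5  4  5  4  5
 T  8  7  6  5  5  5  4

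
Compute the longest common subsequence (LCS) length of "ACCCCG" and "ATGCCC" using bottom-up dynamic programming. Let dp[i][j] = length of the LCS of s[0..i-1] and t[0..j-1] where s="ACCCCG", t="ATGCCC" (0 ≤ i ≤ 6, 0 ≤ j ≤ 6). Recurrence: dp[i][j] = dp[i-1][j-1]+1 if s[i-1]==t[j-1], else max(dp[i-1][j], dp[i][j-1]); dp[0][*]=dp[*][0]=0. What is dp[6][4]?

2

   ''  A  T  G  C  C  C
''  0  0  0  0  0  0  0
 A  0  1  1  1  1  1  1
 C  0  1  1  1  2  2  2
 C  0  1  1  1  2  3  3
 C  0  1  1  1  2  3  4
 C  0  1  1  1  2  3  4
 G  0  1  1  2  2  3  4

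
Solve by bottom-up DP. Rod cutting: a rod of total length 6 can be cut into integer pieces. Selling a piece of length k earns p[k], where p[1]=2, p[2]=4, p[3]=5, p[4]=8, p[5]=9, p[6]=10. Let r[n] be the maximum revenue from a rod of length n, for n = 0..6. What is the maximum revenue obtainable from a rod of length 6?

   n    0    1    2    3    4    5    6
r[n]    0    2    4    6    8   10   12

12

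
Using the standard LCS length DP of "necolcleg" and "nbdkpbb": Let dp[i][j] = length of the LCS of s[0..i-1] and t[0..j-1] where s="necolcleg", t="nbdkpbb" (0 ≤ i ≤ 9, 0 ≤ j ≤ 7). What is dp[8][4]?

   ''  n  b  d  k  p  b  b
''  0  0  0  0  0  0  0  0
 n  0  1  1  1  1  1  1  1
 e  0  1  1  1  1  1  1  1
 c  0  1  1  1  1  1  1  1
 o  0  1  1  1  1  1  1  1
 l  0  1  1  1  1  1  1  1
 c  0  1  1  1  1  1  1  1
 l  0  1  1  1  1  1  1  1
 e  0  1  1  1  1  1  1  1
 g  0  1  1  1  1  1  1  1

1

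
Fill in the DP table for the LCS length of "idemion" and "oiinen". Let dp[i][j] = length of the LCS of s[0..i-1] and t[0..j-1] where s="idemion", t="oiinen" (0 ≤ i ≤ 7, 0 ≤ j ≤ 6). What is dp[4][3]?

1

   ''  o  i  i  n  e  n
''  0  0  0  0  0  0  0
 i  0  0  1  1  1  1  1
 d  0  0  1  1  1  1  1
 e  0  0  1  1  1  2  2
 m  0  0  1  1  1  2  2
 i  0  0  1  2  2  2  2
 o  0  1  1  2  2  2  2
 n  0  1  1  2  3  3  3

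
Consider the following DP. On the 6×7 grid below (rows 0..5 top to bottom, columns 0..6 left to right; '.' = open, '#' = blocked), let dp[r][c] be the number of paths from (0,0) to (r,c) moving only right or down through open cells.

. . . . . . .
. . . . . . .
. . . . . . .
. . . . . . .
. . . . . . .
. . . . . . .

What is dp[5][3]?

56

r\c   0   1   2   3   4   5   6
  0   1   1   1   1   1   1   1
  1   1   2   3   4   5   6   7
  2   1   3   6  10  15  21  28
  3   1   4  10  20  35  56  84
  4   1   5  15  35  70 126 210
  5   1   6  21  56 126 252 462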